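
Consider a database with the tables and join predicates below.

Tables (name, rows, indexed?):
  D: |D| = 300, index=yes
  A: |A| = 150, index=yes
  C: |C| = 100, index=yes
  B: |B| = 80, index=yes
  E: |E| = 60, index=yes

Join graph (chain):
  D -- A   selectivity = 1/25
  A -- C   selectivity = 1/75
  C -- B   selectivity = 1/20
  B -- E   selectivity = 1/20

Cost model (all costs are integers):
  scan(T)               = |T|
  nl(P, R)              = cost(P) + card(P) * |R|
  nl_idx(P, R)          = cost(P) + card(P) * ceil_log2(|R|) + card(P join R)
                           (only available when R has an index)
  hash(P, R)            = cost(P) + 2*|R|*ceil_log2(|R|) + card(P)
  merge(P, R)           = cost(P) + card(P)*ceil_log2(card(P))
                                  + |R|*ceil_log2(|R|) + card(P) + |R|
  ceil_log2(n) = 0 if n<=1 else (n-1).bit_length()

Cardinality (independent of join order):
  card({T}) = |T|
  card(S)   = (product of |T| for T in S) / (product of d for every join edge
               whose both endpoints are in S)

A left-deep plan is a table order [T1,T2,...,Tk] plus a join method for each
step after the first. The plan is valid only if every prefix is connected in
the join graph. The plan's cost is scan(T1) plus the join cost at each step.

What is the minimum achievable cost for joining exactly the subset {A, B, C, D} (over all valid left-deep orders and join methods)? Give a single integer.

Selinger DP over subsets of {A,B,C,D}:
  {D}: scan cost=300, card=300
  {A}: scan cost=150, card=150
  {C}: scan cost=100, card=100
  {B}: scan cost=80, card=80
  {AD}: card=1800; try (A,hash)→3000, (D,nl_idx)→3300, (D,merge)→4500, (A,nl_idx)→4500, (A,merge)→4650, (D,hash)→5700 …(+2); best=3000 via (A,hash)
  {AC}: card=200; try (A,nl_idx)→1100, (C,nl_idx)→1400, (C,hash)→1700, (A,merge)→2250, (C,merge)→2300, (A,hash)→2600 …(+2); best=1100 via (A,nl_idx)
  {BC}: card=400; try (C,nl_idx)→1040, (B,nl_idx)→1200, (B,hash)→1320, (C,merge)→1520, (B,merge)→1540, (C,hash)→1560 …(+2); best=1040 via (C,nl_idx)
  {ACD}: card=2400; try (D,nl_idx)→5300, (D,merge)→5900, (C,hash)→6200, (D,hash)→6700, (C,nl_idx)→18000, (C,merge)→25400 …(+2); best=5300 via (D,nl_idx)
  {ABC}: card=800; try (B,hash)→2420, (B,nl_idx)→3300, (B,merge)→3540, (A,hash)→3840, (A,nl_idx)→5040, (A,merge)→6390 …(+2); best=2420 via (B,hash)
  {ABCD}: card=9600; try (D,hash)→8620, (B,hash)→8820, (D,merge)→14220, (D,nl_idx)→19220, (B,nl_idx)→31700, (B,merge)→37140 …(+2); best=8620 via (D,hash)

8620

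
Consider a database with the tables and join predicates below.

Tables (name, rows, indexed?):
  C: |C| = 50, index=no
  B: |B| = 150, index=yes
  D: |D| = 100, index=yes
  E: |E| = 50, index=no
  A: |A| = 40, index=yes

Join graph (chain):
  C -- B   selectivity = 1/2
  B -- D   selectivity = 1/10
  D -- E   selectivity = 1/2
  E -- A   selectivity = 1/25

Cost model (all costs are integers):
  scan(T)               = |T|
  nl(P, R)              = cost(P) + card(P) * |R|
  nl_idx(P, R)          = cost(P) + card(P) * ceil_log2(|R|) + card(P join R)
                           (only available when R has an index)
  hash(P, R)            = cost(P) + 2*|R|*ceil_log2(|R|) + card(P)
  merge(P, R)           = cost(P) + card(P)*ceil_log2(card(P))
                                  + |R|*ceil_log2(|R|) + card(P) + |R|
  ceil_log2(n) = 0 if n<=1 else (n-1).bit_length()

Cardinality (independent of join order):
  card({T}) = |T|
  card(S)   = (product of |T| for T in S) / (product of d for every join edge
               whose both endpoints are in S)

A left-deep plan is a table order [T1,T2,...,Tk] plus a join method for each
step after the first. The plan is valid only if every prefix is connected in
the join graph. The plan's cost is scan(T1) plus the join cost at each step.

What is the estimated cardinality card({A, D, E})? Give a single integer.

Tables in S: A(40), D(100), E(50)
Edges inside S: D-E(d=2), E-A(d=25)
numerator = 40 * 100 * 50 = 200000
denominator = 2 * 25 = 50
card(S) = 200000 / 50 = 4000

4000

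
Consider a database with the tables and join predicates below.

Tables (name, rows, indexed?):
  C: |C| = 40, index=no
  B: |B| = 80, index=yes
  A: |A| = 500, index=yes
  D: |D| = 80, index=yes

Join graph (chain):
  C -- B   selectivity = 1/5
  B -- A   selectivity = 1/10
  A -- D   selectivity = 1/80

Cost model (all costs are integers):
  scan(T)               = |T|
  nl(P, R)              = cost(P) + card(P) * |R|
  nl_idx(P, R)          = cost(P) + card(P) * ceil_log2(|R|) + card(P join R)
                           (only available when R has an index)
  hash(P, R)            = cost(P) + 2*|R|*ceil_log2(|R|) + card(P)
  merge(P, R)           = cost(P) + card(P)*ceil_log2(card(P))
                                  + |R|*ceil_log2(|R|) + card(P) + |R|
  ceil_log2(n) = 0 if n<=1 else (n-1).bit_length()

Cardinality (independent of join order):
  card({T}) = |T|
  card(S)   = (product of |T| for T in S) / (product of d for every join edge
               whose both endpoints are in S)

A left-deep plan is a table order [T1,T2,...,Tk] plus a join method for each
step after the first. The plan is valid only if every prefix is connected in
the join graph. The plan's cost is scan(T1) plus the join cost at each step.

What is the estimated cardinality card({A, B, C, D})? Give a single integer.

32000

Tables in S: A(500), B(80), C(40), D(80)
Edges inside S: C-B(d=5), B-A(d=10), A-D(d=80)
numerator = 500 * 80 * 40 * 80 = 128000000
denominator = 5 * 10 * 80 = 4000
card(S) = 128000000 / 4000 = 32000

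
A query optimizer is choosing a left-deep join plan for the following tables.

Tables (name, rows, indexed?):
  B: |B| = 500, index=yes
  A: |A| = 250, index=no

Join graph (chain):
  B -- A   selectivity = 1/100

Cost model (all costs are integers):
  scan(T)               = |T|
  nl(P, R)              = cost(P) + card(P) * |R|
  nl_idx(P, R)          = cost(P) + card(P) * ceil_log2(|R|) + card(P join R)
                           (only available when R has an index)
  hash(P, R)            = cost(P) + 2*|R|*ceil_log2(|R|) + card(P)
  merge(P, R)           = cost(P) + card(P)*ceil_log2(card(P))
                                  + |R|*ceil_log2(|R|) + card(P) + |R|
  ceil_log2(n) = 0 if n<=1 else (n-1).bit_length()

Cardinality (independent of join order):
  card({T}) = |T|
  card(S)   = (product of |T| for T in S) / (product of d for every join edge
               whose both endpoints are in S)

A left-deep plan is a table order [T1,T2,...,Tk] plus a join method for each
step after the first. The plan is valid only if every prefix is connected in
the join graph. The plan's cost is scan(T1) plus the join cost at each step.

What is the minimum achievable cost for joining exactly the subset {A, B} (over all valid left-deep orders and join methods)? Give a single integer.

3750

Selinger DP over subsets of {A,B}:
  {B}: scan cost=500, card=500
  {A}: scan cost=250, card=250
  {AB}: card=1250; try (B,nl_idx)→3750, (A,hash)→5000, (B,merge)→7500, (A,merge)→7750, (B,hash)→9500, (B,nl)→125250 …(+1); best=3750 via (B,nl_idx)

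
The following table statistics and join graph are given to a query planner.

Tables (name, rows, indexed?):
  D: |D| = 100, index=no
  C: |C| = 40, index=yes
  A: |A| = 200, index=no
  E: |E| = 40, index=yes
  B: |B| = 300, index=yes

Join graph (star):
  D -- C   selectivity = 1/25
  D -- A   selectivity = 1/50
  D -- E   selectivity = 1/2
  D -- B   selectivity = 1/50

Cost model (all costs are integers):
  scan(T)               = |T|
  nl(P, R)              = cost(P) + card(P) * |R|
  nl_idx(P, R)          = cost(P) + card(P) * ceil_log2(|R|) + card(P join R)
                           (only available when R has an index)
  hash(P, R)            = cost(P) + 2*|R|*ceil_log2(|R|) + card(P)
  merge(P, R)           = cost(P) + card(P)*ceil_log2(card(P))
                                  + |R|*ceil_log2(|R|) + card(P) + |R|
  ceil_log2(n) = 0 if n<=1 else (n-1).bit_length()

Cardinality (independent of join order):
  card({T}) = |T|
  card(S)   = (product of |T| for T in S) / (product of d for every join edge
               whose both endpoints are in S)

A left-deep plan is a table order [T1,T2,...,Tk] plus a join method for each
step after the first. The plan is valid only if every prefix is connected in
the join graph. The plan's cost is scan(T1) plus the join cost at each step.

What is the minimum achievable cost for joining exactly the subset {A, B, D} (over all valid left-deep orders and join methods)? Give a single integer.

5400

Selinger DP over subsets of {A,B,D}:
  {D}: scan cost=100, card=100
  {A}: scan cost=200, card=200
  {B}: scan cost=300, card=300
  {AD}: card=400; try (D,hash)→1800, (A,merge)→2700, (D,merge)→2800, (A,hash)→3400, (A,nl)→20100, (D,nl)→20200; best=1800 via (D,hash)
  {BD}: card=600; try (B,nl_idx)→1600, (D,hash)→2000, (B,merge)→3900, (D,merge)→4100, (B,hash)→5600, (B,nl)→30100 …(+1); best=1600 via (B,nl_idx)
  {ABD}: card=2400; try (A,hash)→5400, (B,hash)→7600, (B,nl_idx)→7800, (B,merge)→8800, (A,merge)→10000, (A,nl)→121600 …(+1); best=5400 via (A,hash)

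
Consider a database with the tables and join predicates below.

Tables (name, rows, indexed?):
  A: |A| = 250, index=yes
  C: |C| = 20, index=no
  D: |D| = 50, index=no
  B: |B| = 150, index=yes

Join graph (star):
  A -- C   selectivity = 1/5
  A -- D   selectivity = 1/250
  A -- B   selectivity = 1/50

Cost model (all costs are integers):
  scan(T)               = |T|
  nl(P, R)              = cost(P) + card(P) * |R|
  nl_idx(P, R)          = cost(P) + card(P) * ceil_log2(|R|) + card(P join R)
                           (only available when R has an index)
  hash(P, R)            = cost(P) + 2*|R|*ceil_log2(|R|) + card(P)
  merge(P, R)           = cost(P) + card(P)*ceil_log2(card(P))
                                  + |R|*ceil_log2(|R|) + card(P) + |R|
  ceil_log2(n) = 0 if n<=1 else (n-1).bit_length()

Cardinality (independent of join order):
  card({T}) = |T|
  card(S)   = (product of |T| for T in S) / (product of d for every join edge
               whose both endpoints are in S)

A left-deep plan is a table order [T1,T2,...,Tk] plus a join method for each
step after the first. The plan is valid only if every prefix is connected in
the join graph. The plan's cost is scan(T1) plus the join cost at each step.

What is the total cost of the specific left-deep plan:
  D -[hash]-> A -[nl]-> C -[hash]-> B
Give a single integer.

7700

step 1: scan D: cost=50, card=50
step 2: join A via hash
    card(P join A) = 50*250/(250) = 50
    cost = 50 + 2*250*8 + 50 = 4100
step 3: join C via nl
    card(P join C) = 50*20/(5) = 200
    cost = 4100 + 50*20 = 5100
step 4: join B via hash
    card(P join B) = 200*150/(50) = 600
    cost = 5100 + 2*150*8 + 200 = 7700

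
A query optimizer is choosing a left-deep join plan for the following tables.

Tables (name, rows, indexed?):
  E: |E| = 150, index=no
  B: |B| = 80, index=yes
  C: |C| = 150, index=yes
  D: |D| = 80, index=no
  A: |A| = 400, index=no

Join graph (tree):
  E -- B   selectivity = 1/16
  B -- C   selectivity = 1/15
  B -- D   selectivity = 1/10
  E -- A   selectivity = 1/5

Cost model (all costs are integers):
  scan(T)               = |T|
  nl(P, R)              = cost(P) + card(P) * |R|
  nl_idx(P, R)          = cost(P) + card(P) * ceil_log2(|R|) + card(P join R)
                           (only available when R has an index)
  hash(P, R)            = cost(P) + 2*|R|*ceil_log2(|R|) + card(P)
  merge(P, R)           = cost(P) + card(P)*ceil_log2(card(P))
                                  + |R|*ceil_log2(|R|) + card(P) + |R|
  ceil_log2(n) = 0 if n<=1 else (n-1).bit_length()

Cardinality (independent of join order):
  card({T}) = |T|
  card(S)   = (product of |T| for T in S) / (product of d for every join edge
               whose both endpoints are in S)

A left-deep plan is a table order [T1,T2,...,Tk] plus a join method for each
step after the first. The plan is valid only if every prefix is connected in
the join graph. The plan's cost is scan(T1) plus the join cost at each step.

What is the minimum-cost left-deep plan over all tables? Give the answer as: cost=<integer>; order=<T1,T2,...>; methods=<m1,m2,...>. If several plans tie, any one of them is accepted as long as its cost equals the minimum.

cost=78890; order=E,B,D,C,A; methods=hash,hash,hash,hash

Selinger DP (subsets sized 1..n):
  {E}: scan cost=150, card=150
  {B}: scan cost=80, card=80
  {C}: scan cost=150, card=150
  {D}: scan cost=80, card=80
  {A}: scan cost=400, card=400
  {BE}: card=750; try (B,hash)→1420, (B,nl_idx)→1950, (E,merge)→2070, (B,merge)→2140, (E,hash)→2560, (E,nl)→12080 …(+1); best=1420 via (B,hash)
  {AE}: card=12000; try (E,hash)→3200, (A,merge)→5500, (E,merge)→5750, (A,hash)→7500, (A,nl)→60150, (E,nl)→60400; best=3200 via (E,hash)
  {BC}: card=800; try (B,hash)→1420, (C,nl_idx)→1520, (B,nl_idx)→2000, (C,merge)→2070, (B,merge)→2140, (C,hash)→2560 …(+2); best=1420 via (B,hash)
  {BD}: card=640; try (D,hash)→1280, (B,hash)→1280, (B,nl_idx)→1280, (D,merge)→1360, (B,merge)→1360, (D,nl)→6480 …(+1); best=1280 via (D,hash)
  {BCE}: card=7500; try (C,hash)→4570, (E,hash)→4620, (C,merge)→11020, (E,merge)→11570, (C,nl_idx)→14920, (C,nl)→113920 …(+1); best=4570 via (C,hash)
  {BDE}: card=6000; try (D,hash)→3290, (E,hash)→4320, (E,merge)→9670, (D,merge)→10310, (D,nl)→61420, (E,nl)→97280; best=3290 via (D,hash)
  {ABE}: card=60000; try (A,hash)→9370, (A,merge)→13670, (B,hash)→16320, (B,nl_idx)→147200, (B,merge)→183840, (A,nl)→301420 …(+1); best=9370 via (A,hash)
  {BCD}: card=6400; try (D,hash)→3340, (C,hash)→4320, (C,merge)→9670, (D,merge)→10860, (C,nl_idx)→12800, (D,nl)→65420 …(+1); best=3340 via (D,hash)
  {BCDE}: card=60000; try (C,hash)→11690, (E,hash)→12140, (D,hash)→13190, (C,merge)→88640, (E,merge)→94290, (D,merge)→110210 …(+4); best=11690 via (C,hash)
  {ABCE}: card=600000; try (A,hash)→19270, (C,hash)→71770, (A,merge)→113570, (C,merge)→1030720, (C,nl_idx)→1089370, (A,nl)→3004570 …(+1); best=19270 via (A,hash)
  {ABDE}: card=480000; try (A,hash)→16490, (D,hash)→70490, (A,merge)→91290, (D,merge)→1030010, (A,nl)→2403290, (D,nl)→4809370; best=16490 via (A,hash)
  {ABCDE}: card=4800000; try (A,hash)→78890, (C,hash)→498890, (D,hash)→620390, (A,merge)→1035690, (C,nl_idx)→8656490, (C,merge)→9617840 …(+4); best=78890 via (A,hash)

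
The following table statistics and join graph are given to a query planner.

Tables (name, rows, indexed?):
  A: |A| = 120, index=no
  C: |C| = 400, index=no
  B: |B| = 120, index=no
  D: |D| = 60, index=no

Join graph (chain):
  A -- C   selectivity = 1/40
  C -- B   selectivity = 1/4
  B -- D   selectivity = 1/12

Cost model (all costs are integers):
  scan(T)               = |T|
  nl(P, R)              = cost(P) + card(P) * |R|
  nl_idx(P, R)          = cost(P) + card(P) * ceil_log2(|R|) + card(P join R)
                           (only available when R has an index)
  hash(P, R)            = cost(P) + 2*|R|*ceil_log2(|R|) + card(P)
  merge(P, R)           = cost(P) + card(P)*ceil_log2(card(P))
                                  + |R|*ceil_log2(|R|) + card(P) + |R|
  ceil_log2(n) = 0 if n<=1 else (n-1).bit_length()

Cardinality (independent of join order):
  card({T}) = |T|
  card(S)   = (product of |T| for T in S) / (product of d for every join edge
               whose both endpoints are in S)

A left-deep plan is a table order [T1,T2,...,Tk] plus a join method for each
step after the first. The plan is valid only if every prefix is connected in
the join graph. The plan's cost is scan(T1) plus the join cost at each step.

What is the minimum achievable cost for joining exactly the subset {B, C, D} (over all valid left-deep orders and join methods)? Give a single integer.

8760

Selinger DP over subsets of {B,C,D}:
  {C}: scan cost=400, card=400
  {B}: scan cost=120, card=120
  {D}: scan cost=60, card=60
  {BC}: card=12000; try (B,hash)→2480, (C,merge)→5080, (B,merge)→5360, (C,hash)→7440, (C,nl)→48120, (B,nl)→48400; best=2480 via (B,hash)
  {BD}: card=600; try (D,hash)→960, (B,merge)→1440, (D,merge)→1500, (B,hash)→1800, (B,nl)→7260, (D,nl)→7320; best=960 via (D,hash)
  {BCD}: card=60000; try (C,hash)→8760, (C,merge)→11560, (D,hash)→15200, (D,merge)→182900, (C,nl)→240960, (D,nl)→722480; best=8760 via (C,hash)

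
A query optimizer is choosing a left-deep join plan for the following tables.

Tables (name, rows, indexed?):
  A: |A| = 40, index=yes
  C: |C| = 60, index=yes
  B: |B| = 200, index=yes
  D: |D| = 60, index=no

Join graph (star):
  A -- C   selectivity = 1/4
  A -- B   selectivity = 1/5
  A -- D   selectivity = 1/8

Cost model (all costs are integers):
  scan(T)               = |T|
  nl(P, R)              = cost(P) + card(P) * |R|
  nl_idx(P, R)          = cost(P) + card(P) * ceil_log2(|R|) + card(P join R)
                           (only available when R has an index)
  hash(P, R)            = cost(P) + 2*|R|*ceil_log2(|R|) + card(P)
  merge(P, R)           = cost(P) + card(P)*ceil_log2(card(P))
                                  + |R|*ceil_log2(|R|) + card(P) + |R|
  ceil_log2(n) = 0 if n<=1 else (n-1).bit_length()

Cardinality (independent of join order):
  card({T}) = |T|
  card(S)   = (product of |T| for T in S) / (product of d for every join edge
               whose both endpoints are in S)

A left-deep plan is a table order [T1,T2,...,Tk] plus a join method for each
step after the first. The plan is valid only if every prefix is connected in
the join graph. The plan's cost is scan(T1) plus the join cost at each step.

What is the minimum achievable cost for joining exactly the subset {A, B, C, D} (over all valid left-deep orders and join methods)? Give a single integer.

9320

Selinger DP over subsets of {A,B,C,D}:
  {A}: scan cost=40, card=40
  {C}: scan cost=60, card=60
  {B}: scan cost=200, card=200
  {D}: scan cost=60, card=60
  {AC}: card=600; try (A,hash)→600, (C,merge)→740, (A,merge)→760, (C,hash)→800, (C,nl_idx)→880, (A,nl_idx)→1020 …(+2); best=600 via (A,hash)
  {AB}: card=1600; try (A,hash)→880, (B,nl_idx)→1960, (B,merge)→2120, (A,merge)→2280, (A,nl_idx)→3000, (B,hash)→3280 …(+2); best=880 via (A,hash)
  {AD}: card=300; try (A,hash)→600, (A,nl_idx)→720, (D,merge)→740, (A,merge)→760, (D,hash)→800, (D,nl)→2440 …(+1); best=600 via (A,hash)
  {ABC}: card=24000; try (C,hash)→3200, (B,hash)→4400, (B,merge)→9000, (C,merge)→20500, (B,nl_idx)→29400, (C,nl_idx)→34480 …(+2); best=3200 via (C,hash)
  {ACD}: card=4500; try (C,hash)→1620, (D,hash)→1920, (C,merge)→4020, (C,nl_idx)→6900, (D,merge)→7620, (C,nl)→18600 …(+1); best=1620 via (C,hash)
  {ABD}: card=12000; try (D,hash)→3200, (B,hash)→4100, (B,merge)→5400, (B,nl_idx)→15000, (D,merge)→20500, (B,nl)→60600 …(+1); best=3200 via (D,hash)
  {ABCD}: card=180000; try (B,hash)→9320, (C,hash)→15920, (D,hash)→27920, (B,merge)→66420, (C,merge)→183620, (B,nl_idx)→217620 …(+5); best=9320 via (B,hash)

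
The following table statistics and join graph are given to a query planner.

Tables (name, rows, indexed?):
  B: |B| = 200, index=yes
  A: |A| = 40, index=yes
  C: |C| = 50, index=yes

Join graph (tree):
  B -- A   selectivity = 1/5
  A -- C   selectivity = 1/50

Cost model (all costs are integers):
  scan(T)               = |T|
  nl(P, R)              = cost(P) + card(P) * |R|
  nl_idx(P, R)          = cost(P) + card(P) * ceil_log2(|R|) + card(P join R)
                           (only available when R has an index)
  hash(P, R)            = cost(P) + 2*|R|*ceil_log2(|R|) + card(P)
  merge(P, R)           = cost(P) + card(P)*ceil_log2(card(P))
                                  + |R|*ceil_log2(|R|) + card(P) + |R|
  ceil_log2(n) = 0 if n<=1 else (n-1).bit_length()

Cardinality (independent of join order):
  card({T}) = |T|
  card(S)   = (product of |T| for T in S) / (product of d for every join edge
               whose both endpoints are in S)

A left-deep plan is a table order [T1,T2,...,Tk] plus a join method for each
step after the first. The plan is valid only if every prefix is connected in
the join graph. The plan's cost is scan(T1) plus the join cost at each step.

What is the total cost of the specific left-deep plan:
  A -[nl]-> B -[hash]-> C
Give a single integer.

10240

step 1: scan A: cost=40, card=40
step 2: join B via nl
    card(P join B) = 40*200/(5) = 1600
    cost = 40 + 40*200 = 8040
step 3: join C via hash
    card(P join C) = 1600*50/(50) = 1600
    cost = 8040 + 2*50*6 + 1600 = 10240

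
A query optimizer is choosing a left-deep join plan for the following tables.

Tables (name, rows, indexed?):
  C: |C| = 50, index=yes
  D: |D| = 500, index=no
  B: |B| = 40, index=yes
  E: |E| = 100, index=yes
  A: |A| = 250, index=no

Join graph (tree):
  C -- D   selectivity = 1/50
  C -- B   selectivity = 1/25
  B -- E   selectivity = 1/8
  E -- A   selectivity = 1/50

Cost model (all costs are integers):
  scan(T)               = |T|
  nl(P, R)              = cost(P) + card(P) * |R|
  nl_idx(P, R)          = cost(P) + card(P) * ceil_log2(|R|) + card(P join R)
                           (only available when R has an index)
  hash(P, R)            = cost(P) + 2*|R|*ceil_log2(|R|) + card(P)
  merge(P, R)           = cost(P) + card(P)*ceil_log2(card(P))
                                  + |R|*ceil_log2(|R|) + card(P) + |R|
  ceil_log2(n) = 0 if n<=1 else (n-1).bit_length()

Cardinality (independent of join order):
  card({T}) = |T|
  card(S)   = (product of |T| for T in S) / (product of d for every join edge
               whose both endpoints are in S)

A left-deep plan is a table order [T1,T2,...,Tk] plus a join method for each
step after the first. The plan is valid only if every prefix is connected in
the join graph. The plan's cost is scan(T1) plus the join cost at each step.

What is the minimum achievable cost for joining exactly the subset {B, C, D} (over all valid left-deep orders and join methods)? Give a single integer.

Selinger DP over subsets of {B,C,D}:
  {C}: scan cost=50, card=50
  {D}: scan cost=500, card=500
  {B}: scan cost=40, card=40
  {CD}: card=500; try (C,hash)→1600, (C,nl_idx)→4000, (D,merge)→5400, (C,merge)→5850, (D,hash)→9100, (D,nl)→25050 …(+1); best=1600 via (C,hash)
  {BC}: card=80; try (C,nl_idx)→360, (B,nl_idx)→430, (B,hash)→580, (C,merge)→670, (C,hash)→680, (B,merge)→680 …(+2); best=360 via (C,nl_idx)
  {BCD}: card=800; try (B,hash)→2580, (B,nl_idx)→5400, (D,merge)→6000, (B,merge)→6880, (D,hash)→9440, (B,nl)→21600 …(+1); best=2580 via (B,hash)

2580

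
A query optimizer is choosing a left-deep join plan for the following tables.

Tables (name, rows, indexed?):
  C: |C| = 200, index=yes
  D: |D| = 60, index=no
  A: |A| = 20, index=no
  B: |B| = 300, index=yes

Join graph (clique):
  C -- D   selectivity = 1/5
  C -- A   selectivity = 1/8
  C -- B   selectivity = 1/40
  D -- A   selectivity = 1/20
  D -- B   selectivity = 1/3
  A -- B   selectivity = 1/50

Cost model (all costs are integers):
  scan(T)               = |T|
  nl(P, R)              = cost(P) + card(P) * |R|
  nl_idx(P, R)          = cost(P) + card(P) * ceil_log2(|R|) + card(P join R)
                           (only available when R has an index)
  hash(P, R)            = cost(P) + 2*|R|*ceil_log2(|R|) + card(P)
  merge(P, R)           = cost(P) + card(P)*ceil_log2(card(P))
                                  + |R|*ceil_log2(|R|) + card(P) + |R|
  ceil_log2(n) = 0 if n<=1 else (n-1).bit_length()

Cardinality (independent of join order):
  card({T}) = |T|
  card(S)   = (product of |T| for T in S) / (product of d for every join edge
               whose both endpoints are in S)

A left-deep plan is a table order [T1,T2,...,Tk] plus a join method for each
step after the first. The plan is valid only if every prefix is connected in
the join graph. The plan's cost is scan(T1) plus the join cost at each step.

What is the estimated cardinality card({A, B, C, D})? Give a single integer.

Tables in S: A(20), B(300), C(200), D(60)
Edges inside S: C-D(d=5), C-A(d=8), C-B(d=40), D-A(d=20), D-B(d=3), A-B(d=50)
numerator = 20 * 300 * 200 * 60 = 72000000
denominator = 5 * 8 * 40 * 20 * 3 * 50 = 4800000
card(S) = 72000000 / 4800000 = 15

15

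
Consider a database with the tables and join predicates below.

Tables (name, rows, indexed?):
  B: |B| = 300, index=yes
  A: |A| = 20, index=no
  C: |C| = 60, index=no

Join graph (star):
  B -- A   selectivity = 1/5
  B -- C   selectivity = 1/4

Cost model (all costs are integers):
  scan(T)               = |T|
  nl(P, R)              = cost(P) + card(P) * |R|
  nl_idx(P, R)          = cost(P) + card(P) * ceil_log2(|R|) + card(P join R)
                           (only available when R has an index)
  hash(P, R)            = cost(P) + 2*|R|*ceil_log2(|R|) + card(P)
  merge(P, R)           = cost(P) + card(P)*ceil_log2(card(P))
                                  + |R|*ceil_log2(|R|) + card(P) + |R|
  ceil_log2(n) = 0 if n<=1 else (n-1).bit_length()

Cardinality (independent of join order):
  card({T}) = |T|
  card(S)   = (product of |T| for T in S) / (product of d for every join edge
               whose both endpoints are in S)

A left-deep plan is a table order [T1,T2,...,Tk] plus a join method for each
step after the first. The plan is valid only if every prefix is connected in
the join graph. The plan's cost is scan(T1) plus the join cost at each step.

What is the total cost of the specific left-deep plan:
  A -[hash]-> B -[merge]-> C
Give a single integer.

20260

step 1: scan A: cost=20, card=20
step 2: join B via hash
    card(P join B) = 20*300/(5) = 1200
    cost = 20 + 2*300*9 + 20 = 5440
step 3: join C via merge
    card(P join C) = 1200*60/(4) = 18000
    cost = 5440 + 1200*11 + 60*6 + 1200 + 60 = 20260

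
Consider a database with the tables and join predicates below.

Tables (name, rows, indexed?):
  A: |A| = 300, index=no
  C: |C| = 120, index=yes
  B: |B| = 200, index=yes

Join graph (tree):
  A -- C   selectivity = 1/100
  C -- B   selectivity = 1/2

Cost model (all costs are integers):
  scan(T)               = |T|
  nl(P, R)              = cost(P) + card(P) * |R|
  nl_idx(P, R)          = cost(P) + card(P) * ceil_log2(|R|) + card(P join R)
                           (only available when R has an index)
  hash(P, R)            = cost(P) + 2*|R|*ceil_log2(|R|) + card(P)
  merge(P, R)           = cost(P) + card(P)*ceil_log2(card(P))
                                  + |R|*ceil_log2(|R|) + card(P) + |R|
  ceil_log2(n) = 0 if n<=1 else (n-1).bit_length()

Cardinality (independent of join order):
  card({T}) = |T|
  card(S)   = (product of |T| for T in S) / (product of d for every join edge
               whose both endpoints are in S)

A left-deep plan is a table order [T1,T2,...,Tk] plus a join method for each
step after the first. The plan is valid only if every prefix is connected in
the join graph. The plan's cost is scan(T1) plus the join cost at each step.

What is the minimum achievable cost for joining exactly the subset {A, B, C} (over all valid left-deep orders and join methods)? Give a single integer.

Selinger DP over subsets of {A,B,C}:
  {A}: scan cost=300, card=300
  {C}: scan cost=120, card=120
  {B}: scan cost=200, card=200
  {AC}: card=360; try (C,hash)→2280, (C,nl_idx)→2760, (A,merge)→4080, (C,merge)→4260, (A,hash)→5640, (A,nl)→36120 …(+1); best=2280 via (C,hash)
  {BC}: card=12000; try (C,hash)→2080, (B,merge)→2880, (C,merge)→2960, (B,hash)→3440, (B,nl_idx)→13080, (C,nl_idx)→13600 …(+2); best=2080 via (C,hash)
  {ABC}: card=36000; try (B,hash)→5840, (B,merge)→7680, (A,hash)→19480, (B,nl_idx)→41160, (B,nl)→74280, (A,merge)→185080 …(+1); best=5840 via (B,hash)

5840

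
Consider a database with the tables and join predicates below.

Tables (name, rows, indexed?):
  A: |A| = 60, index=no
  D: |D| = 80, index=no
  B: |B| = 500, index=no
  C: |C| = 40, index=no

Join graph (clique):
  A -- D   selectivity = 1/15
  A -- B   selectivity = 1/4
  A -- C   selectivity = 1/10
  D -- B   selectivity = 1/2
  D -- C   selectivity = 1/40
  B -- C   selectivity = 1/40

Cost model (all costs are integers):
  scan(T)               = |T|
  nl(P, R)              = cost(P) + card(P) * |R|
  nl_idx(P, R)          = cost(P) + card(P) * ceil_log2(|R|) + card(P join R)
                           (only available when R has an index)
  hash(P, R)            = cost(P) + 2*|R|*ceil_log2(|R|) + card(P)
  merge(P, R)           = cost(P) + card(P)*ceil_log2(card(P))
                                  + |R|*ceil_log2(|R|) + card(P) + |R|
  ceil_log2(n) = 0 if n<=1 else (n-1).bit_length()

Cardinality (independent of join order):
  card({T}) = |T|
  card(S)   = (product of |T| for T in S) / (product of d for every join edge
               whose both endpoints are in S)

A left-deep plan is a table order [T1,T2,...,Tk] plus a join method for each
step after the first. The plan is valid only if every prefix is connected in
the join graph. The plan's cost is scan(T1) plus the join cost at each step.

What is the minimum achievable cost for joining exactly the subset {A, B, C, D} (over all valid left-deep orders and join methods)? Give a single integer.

Selinger DP over subsets of {A,B,C,D}:
  {A}: scan cost=60, card=60
  {D}: scan cost=80, card=80
  {B}: scan cost=500, card=500
  {C}: scan cost=40, card=40
  {AD}: card=320; try (A,hash)→880, (D,merge)→1120, (A,merge)→1140, (D,hash)→1240, (D,nl)→4860, (A,nl)→4880; best=880 via (A,hash)
  {AB}: card=7500; try (A,hash)→1720, (B,merge)→5480, (A,merge)→5920, (B,hash)→9120, (B,nl)→30060, (A,nl)→30500; best=1720 via (A,hash)
  {AC}: card=240; try (C,hash)→600, (A,merge)→740, (C,merge)→760, (A,hash)→800, (A,nl)→2440, (C,nl)→2460; best=600 via (C,hash)
  {BD}: card=20000; try (D,hash)→2120, (B,merge)→5720, (D,merge)→6140, (B,hash)→9160, (B,nl)→40080, (D,nl)→40500; best=2120 via (D,hash)
  {CD}: card=80; try (C,hash)→640, (D,merge)→960, (C,merge)→1000, (D,hash)→1200, (D,nl)→3240, (C,nl)→3280; best=640 via (C,hash)
  {BC}: card=500; try (C,hash)→1480, (B,merge)→5320, (C,merge)→5780, (B,hash)→9080, (B,nl)→20040, (C,nl)→20500; best=1480 via (C,hash)
  {ABD}: card=20000; try (B,merge)→9080, (B,hash)→10200, (D,hash)→10340, (A,hash)→22840, (D,merge)→107360, (B,nl)→160880 …(+3); best=9080 via (B,merge)
  {ACD}: card=32; try (A,hash)→1440, (C,hash)→1680, (A,merge)→1700, (D,hash)→1960, (D,merge)→3400, (C,merge)→4360 …(+3); best=1440 via (A,hash)
  {ABC}: card=750; try (A,hash)→2700, (A,merge)→6900, (B,merge)→7760, (C,hash)→9700, (B,hash)→9840, (A,nl)→31480 …(+3); best=2700 via (A,hash)
  {BCD}: card=500; try (D,hash)→3100, (B,merge)→6280, (D,merge)→7120, (B,hash)→9720, (C,hash)→22600, (B,nl)→40640 …(+3); best=3100 via (D,hash)
  {ABCD}: card=50; try (A,hash)→4320, (D,hash)→4570, (B,merge)→6632, (A,merge)→8520, (B,hash)→10472, (D,merge)→11590 …(+6); best=4320 via (A,hash)

4320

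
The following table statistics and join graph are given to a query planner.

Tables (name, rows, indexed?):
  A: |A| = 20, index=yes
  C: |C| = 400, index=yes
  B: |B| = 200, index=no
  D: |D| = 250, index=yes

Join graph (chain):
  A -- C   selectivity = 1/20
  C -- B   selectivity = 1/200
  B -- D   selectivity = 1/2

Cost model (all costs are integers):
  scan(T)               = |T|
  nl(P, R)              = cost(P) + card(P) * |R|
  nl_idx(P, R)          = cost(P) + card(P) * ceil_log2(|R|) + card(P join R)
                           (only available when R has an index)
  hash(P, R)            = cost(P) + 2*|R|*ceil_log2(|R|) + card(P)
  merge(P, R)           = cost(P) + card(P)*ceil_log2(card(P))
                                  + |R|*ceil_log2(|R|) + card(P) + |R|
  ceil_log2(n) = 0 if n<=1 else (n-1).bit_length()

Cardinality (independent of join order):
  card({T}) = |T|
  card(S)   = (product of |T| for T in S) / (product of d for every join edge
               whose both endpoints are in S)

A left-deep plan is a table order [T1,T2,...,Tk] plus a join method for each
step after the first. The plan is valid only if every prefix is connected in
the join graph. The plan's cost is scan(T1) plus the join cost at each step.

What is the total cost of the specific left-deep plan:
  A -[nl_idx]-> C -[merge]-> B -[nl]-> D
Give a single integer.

106400

step 1: scan A: cost=20, card=20
step 2: join C via nl_idx
    card(P join C) = 20*400/(20) = 400
    cost = 20 + 20*9 + 400 = 600
step 3: join B via merge
    card(P join B) = 400*200/(200) = 400
    cost = 600 + 400*9 + 200*8 + 400 + 200 = 6400
step 4: join D via nl
    card(P join D) = 400*250/(2) = 50000
    cost = 6400 + 400*250 = 106400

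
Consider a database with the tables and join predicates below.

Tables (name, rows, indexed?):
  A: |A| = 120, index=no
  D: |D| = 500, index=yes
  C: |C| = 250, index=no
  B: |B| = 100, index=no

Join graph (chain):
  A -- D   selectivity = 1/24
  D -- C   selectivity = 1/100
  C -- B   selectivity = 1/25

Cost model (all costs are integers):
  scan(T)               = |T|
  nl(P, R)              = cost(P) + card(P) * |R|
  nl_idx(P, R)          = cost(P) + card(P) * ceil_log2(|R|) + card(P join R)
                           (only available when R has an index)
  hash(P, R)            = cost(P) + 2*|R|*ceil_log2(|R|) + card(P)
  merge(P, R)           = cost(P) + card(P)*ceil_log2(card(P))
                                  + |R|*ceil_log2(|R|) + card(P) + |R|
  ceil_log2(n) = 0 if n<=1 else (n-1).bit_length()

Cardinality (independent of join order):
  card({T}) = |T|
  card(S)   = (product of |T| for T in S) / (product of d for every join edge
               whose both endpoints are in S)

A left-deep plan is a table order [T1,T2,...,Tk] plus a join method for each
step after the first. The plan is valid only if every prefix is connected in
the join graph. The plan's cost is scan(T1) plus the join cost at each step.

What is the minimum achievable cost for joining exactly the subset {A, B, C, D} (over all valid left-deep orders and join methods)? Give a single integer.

Selinger DP over subsets of {A,B,C,D}:
  {A}: scan cost=120, card=120
  {D}: scan cost=500, card=500
  {C}: scan cost=250, card=250
  {B}: scan cost=100, card=100
  {AD}: card=2500; try (A,hash)→2680, (D,nl_idx)→3700, (D,merge)→6080, (A,merge)→6460, (D,hash)→9240, (D,nl)→60120 …(+1); best=2680 via (A,hash)
  {CD}: card=1250; try (D,nl_idx)→3750, (C,hash)→5000, (D,merge)→7500, (C,merge)→7750, (D,hash)→9500, (D,nl)→125250 …(+1); best=3750 via (D,nl_idx)
  {BC}: card=1000; try (B,hash)→1900, (C,merge)→3150, (B,merge)→3300, (C,hash)→4200, (C,nl)→25100, (B,nl)→25250; best=1900 via (B,hash)
  {ACD}: card=6250; try (A,hash)→6680, (C,hash)→9180, (A,merge)→19710, (C,merge)→37430, (A,nl)→153750, (C,nl)→627680; best=6680 via (A,hash)
  {BCD}: card=5000; try (B,hash)→6400, (D,hash)→11900, (D,nl_idx)→15900, (D,merge)→17900, (B,merge)→19550, (B,nl)→128750 …(+1); best=6400 via (B,hash)
  {ABCD}: card=25000; try (A,hash)→13080, (B,hash)→14330, (A,merge)→77360, (B,merge)→94980, (A,nl)→606400, (B,nl)→631680; best=13080 via (A,hash)

13080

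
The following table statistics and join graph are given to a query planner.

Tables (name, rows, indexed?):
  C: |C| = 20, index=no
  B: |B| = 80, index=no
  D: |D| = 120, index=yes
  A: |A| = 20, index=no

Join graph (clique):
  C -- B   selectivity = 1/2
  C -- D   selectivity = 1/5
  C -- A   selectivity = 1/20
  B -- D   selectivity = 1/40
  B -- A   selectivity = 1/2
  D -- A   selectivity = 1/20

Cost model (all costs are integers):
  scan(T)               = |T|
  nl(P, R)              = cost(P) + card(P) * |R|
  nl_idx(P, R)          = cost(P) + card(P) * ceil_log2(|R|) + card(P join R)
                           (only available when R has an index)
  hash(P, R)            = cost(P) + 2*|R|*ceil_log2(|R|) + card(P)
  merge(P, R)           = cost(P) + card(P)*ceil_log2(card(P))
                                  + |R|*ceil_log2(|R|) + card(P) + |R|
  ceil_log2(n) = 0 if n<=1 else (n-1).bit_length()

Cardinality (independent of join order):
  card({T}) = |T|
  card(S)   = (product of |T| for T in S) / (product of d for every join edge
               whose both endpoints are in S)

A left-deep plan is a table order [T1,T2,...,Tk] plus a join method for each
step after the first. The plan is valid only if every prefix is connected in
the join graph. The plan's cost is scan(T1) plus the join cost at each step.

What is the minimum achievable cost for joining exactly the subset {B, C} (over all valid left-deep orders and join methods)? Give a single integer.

Selinger DP over subsets of {B,C}:
  {C}: scan cost=20, card=20
  {B}: scan cost=80, card=80
  {BC}: card=800; try (C,hash)→360, (B,merge)→780, (C,merge)→840, (B,hash)→1160, (B,nl)→1620, (C,nl)→1680; best=360 via (C,hash)

360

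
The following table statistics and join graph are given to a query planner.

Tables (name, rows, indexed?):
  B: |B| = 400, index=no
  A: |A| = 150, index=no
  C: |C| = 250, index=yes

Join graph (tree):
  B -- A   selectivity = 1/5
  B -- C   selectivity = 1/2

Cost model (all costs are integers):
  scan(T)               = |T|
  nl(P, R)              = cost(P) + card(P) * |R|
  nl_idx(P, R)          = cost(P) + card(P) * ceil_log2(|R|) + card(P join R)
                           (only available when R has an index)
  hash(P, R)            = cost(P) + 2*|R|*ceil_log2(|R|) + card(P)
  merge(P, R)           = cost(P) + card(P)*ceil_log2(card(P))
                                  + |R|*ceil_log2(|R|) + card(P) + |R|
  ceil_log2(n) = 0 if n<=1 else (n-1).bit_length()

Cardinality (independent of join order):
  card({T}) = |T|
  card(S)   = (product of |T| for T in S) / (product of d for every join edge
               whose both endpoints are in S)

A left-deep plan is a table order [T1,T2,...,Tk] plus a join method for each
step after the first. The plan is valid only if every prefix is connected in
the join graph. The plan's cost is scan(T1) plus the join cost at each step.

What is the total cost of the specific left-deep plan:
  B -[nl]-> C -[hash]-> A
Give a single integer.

152800

step 1: scan B: cost=400, card=400
step 2: join C via nl
    card(P join C) = 400*250/(2) = 50000
    cost = 400 + 400*250 = 100400
step 3: join A via hash
    card(P join A) = 50000*150/(5) = 1500000
    cost = 100400 + 2*150*8 + 50000 = 152800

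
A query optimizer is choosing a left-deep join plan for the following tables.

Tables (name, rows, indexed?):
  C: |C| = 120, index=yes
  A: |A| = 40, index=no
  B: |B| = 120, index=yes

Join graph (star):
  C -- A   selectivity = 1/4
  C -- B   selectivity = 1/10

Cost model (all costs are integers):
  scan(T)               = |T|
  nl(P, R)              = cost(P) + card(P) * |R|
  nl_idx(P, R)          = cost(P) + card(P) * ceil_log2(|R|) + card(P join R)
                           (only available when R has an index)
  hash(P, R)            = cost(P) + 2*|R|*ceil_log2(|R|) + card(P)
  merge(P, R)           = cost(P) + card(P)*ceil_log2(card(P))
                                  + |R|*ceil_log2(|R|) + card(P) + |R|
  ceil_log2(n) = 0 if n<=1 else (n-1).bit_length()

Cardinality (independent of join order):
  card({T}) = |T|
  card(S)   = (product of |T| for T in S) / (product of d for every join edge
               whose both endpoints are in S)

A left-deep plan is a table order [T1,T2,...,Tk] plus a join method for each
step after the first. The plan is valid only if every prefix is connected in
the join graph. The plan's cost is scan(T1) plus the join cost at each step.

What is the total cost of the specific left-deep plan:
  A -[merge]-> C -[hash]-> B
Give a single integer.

step 1: scan A: cost=40, card=40
step 2: join C via merge
    card(P join C) = 40*120/(4) = 1200
    cost = 40 + 40*6 + 120*7 + 40 + 120 = 1280
step 3: join B via hash
    card(P join B) = 1200*120/(10) = 14400
    cost = 1280 + 2*120*7 + 1200 = 4160

4160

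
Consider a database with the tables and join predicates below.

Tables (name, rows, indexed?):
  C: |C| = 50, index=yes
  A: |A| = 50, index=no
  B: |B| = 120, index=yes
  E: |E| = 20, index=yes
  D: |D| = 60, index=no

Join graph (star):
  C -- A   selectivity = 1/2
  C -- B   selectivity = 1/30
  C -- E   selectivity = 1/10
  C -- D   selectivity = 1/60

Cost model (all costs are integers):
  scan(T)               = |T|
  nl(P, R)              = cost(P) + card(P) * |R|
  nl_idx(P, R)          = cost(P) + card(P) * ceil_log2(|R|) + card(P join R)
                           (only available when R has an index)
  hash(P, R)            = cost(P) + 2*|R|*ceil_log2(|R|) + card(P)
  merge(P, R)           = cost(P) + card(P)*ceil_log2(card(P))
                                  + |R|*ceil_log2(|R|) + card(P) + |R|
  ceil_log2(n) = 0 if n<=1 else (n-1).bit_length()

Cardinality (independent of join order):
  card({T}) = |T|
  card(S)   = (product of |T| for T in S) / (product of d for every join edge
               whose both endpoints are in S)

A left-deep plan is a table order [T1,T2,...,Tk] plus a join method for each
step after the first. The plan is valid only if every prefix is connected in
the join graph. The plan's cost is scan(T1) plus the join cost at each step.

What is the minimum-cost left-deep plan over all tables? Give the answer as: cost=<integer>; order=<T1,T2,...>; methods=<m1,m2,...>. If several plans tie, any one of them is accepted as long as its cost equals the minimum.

Selinger DP (subsets sized 1..n):
  {C}: scan cost=50, card=50
  {A}: scan cost=50, card=50
  {B}: scan cost=120, card=120
  {E}: scan cost=20, card=20
  {D}: scan cost=60, card=60
  {AC}: card=1250; try (C,hash)→700, (A,hash)→700, (C,merge)→750, (A,merge)→750, (C,nl_idx)→1600, (C,nl)→2550 …(+1); best=700 via (C,hash)
  {BC}: card=200; try (B,nl_idx)→600, (C,hash)→840, (C,nl_idx)→1040, (B,merge)→1360, (C,merge)→1430, (B,hash)→1780 …(+2); best=600 via (B,nl_idx)
  {CE}: card=100; try (C,nl_idx)→240, (E,hash)→300, (E,nl_idx)→400, (C,merge)→490, (E,merge)→520, (C,hash)→640 …(+2); best=240 via (C,nl_idx)
  {CD}: card=50; try (C,nl_idx)→470, (C,hash)→720, (D,hash)→820, (D,merge)→820, (C,merge)→830, (D,nl)→3050 …(+1); best=470 via (C,nl_idx)
  {ABC}: card=5000; try (A,hash)→1400, (A,merge)→2750, (B,hash)→3630, (A,nl)→10600, (B,nl_idx)→14450, (B,merge)→16660 …(+1); best=1400 via (A,hash)
  {ACE}: card=2500; try (A,hash)→940, (A,merge)→1390, (E,hash)→2150, (A,nl)→5240, (E,nl_idx)→9450, (E,merge)→15820 …(+1); best=940 via (A,hash)
  {ACD}: card=1250; try (A,hash)→1120, (A,merge)→1170, (D,hash)→2670, (A,nl)→2970, (D,merge)→16120, (D,nl)→75700; best=1120 via (A,hash)
  {BCE}: card=400; try (E,hash)→1000, (B,nl_idx)→1340, (E,nl_idx)→2000, (B,merge)→2000, (B,hash)→2020, (E,merge)→2520 …(+2); best=1000 via (E,hash)
  {BCD}: card=200; try (B,nl_idx)→1020, (D,hash)→1520, (B,merge)→1780, (B,hash)→2200, (D,merge)→2820, (B,nl)→6470 …(+1); best=1020 via (B,nl_idx)
  {CDE}: card=100; try (E,hash)→720, (E,nl_idx)→820, (E,merge)→940, (D,hash)→1060, (D,merge)→1460, (E,nl)→1470 …(+1); best=720 via (E,hash)
  {ABCE}: card=10000; try (A,hash)→2000, (B,hash)→5120, (A,merge)→5350, (E,hash)→6600, (A,nl)→21000, (B,nl_idx)→28440 …(+5); best=2000 via (A,hash)
  {ABCD}: card=5000; try (A,hash)→1820, (A,merge)→3170, (B,hash)→4050, (D,hash)→7120, (A,nl)→11020, (B,nl_idx)→14870 …(+4); best=1820 via (A,hash)
  {ACDE}: card=2500; try (A,hash)→1420, (A,merge)→1870, (E,hash)→2570, (D,hash)→4160, (A,nl)→5720, (E,nl_idx)→9870 …(+4); best=1420 via (A,hash)
  {BCDE}: card=400; try (E,hash)→1420, (B,nl_idx)→1820, (D,hash)→2120, (E,nl_idx)→2420, (B,merge)→2480, (B,hash)→2500 …(+5); best=1420 via (E,hash)
  {ABCDE}: card=10000; try (A,hash)→2420, (B,hash)→5600, (A,merge)→5770, (E,hash)→7020, (D,hash)→12720, (A,nl)→21420 …(+8); best=2420 via (A,hash)

cost=2420; order=D,C,B,E,A; methods=nl_idx,nl_idx,hash,hash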